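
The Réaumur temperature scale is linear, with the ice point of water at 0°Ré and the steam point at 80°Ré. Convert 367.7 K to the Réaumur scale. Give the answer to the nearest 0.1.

First in Celsius: 367.7 - 273.15 = 94.5500°C.
Linearly onto the Réaumur scale: 0 + (94.5500 / 100) × (80 - 0) = 75.6°Ré.

75.6°Ré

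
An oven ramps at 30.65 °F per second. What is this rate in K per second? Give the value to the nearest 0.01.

17.03 K/second

The quantity depends on a temperature interval, so only the ratio of degree sizes applies; the offset between the scales is irrelevant.
A change of 1°F is a change of 5/9 K, so 30.65 × 5/9 = 17.03.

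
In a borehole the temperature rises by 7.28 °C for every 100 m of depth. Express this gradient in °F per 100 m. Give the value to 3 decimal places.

13.104 °F/100 m

Since only a temperature interval is involved, the additive offset between the scales drops out.
A change of 1°C is a change of 1.8°F, so 7.28 × 1.8 = 13.104.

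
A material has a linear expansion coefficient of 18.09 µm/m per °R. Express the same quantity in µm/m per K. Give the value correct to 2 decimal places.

Since only a temperature interval is involved, the additive offset between the scales drops out.
A change of 1 K is a change of 1.8°R, so per K the value is 18.09 × 1.8 = 32.56.

32.56 µm/m per K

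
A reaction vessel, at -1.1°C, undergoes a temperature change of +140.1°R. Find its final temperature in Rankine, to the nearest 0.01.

The 140.1°R change is an interval, so only the factor 5/9 applies: +140.1 × 5/9 = +77.8333°C.
Final Celsius temperature: -1.1000 + 77.8333 = 76.7333°C.
In Rankine: 76.7333 × 1.8 + 491.67 = 629.79°R.

629.79°R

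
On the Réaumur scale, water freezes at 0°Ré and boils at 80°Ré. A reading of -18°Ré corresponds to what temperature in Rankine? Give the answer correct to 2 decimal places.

451.17°R

Linear interpolation between the fixed points: C = (-18 - 0) × 100 / (80 - 0) = -22.5000°C.
Then -22.5000 × 1.8 + 491.67 = 451.17°R.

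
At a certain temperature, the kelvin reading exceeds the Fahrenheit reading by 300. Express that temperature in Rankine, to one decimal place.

359.3°R

Let x be the kelvin reading; then the Fahrenheit reading is 1.8·x - 459.67.
(1.8·x - 459.67) - x = -300  ⇒  (0.8)·x = 159.67  ⇒  x = 199.5875 K.
In Celsius: 199.5875 - 273.15 = -73.5625°C.
In Rankine: -73.5625 × 1.8 + 491.67 = 359.3°R.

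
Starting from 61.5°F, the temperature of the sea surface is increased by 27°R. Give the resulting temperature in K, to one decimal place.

304.5 K

Initial temperature in Celsius: (61.5 - 32) × 5/9 = 16.3889°C.
The 27°R change is an interval, so only the factor 5/9 applies: +27 × 5/9 = +15.0000°C.
Final Celsius temperature: 16.3889 + 15.0000 = 31.3889°C.
In kelvin: 31.3889 + 273.15 = 304.5 K.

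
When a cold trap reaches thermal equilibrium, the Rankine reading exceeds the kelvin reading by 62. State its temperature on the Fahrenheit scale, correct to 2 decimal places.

-320.17°F

Let x be the Rankine reading; then the kelvin reading is 5/9·x.
(5/9·x) - x = -62  ⇒  (-4/9)·x = -62  ⇒  x = 139.5000°R.
In Celsius: (139.5 - 491.67) × 5/9 = -195.6500°C.
In Fahrenheit: -195.6500 × 1.8 + 32 = -320.17°F.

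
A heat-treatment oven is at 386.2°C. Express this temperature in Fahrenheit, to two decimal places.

In Fahrenheit: 386.2000 × 1.8 + 32 = 727.16°F.

727.16°F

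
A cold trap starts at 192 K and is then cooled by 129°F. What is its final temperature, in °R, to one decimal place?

216.6°R

Initial temperature in Celsius: 192 - 273.15 = -81.1500°C.
The 129°F change is an interval, so only the factor 5/9 applies: -129 × 5/9 = -71.6667°C.
Final Celsius temperature: -81.1500 - 71.6667 = -152.8167°C.
In Rankine: -152.8167 × 1.8 + 491.67 = 216.6°R.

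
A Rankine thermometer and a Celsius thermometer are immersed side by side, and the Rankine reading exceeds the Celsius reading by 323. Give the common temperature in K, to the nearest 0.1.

Let x be the Rankine reading; then the Celsius reading is 5/9·x - 273.15.
(5/9·x - 273.15) - x = -323  ⇒  (-4/9)·x = -49.85  ⇒  x = 112.1625°R.
In Celsius: (112.1625 - 491.67) × 5/9 = -210.8375°C.
In kelvin: -210.8375 + 273.15 = 62.3 K.

62.3 K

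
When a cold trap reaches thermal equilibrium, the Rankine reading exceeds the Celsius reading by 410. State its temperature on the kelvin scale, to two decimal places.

Let x be the Celsius reading; then the Rankine reading is 1.8·x + 491.67.
(1.8·x + 491.67) - x = 410  ⇒  (0.8)·x = -81.67  ⇒  x = -102.0875°C.
In kelvin: -102.0875 + 273.15 = 171.06 K.

171.06 K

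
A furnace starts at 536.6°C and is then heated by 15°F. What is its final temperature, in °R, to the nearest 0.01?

1472.55°R

The 15°F change is an interval, so only the factor 5/9 applies: +15 × 5/9 = +8.3333°C.
Final Celsius temperature: 536.6000 + 8.3333 = 544.9333°C.
In Rankine: 544.9333 × 1.8 + 491.67 = 1472.55°R.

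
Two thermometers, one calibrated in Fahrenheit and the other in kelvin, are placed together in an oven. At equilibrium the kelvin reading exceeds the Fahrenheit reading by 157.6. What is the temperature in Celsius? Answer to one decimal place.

Let x be the Fahrenheit reading; then the kelvin reading is 5/9·x + 255.372.
(5/9·x + 255.372) - x = 157.6  ⇒  (-4/9)·x = -97.7722  ⇒  x = 219.9875°F.
In Celsius: (219.9875 - 32) × 5/9 = 104.4°C.

104.4°C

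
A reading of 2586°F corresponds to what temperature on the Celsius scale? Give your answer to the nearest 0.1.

In Celsius: (2586 - 32) × 5/9 = 1418.8889°C.

1418.9°C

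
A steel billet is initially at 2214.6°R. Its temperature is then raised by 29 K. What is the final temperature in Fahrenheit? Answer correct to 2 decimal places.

1807.13°F

Initial temperature in Celsius: (2214.6 - 491.67) × 5/9 = 957.1833°C.
The 29 K change is an interval; Kelvin and Celsius degrees are the same size, so ΔC = +29°C.
Final Celsius temperature: 957.1833 + 29.0000 = 986.1833°C.
In Fahrenheit: 986.1833 × 1.8 + 32 = 1807.13°F.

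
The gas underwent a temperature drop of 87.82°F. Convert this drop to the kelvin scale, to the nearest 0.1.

48.8 K

For a temperature interval the offset drops out; only the factor 5/9 applies.
87.82 × 5/9 = 48.8.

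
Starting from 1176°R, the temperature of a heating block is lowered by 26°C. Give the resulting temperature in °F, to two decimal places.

Initial temperature in Celsius: (1176 - 491.67) × 5/9 = 380.1833°C.
Final Celsius temperature: 380.1833 - 26.0000 = 354.1833°C.
In Fahrenheit: 354.1833 × 1.8 + 32 = 669.53°F.

669.53°F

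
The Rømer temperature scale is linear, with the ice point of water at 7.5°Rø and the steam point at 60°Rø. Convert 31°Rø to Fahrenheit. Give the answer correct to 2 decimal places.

Linear interpolation between the fixed points: C = (31 - 7.5) × 100 / (60 - 7.5) = 44.7619°C.
Then 44.7619 × 1.8 + 32 = 112.57°F.

112.57°F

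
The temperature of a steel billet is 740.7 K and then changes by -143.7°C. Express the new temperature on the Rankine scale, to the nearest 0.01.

1074.60°R

Initial temperature in Celsius: 740.7 - 273.15 = 467.5500°C.
Final Celsius temperature: 467.5500 - 143.7000 = 323.8500°C.
In Rankine: 323.8500 × 1.8 + 491.67 = 1074.60°R.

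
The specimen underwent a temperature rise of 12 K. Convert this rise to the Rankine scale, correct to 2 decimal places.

21.60°R

An interval of 1 K corresponds to 1.8°R.
12 × 1.8 = 21.60.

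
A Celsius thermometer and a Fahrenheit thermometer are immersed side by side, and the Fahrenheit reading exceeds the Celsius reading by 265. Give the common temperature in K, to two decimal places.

Let x be the Celsius reading; then the Fahrenheit reading is 1.8·x + 32.
(1.8·x + 32) - x = 265  ⇒  (0.8)·x = 233  ⇒  x = 291.2500°C.
In kelvin: 291.2500 + 273.15 = 564.40 K.

564.40 K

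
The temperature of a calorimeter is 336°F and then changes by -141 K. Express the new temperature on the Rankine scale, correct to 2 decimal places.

541.87°R

Initial temperature in Celsius: (336 - 32) × 5/9 = 168.8889°C.
The 141 K change is an interval; Kelvin and Celsius degrees are the same size, so ΔC = -141°C.
Final Celsius temperature: 168.8889 - 141.0000 = 27.8889°C.
In Rankine: 27.8889 × 1.8 + 491.67 = 541.87°R.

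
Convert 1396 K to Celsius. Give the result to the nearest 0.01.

In Celsius: 1396 - 273.15 = 1122.8500°C.

1122.85°C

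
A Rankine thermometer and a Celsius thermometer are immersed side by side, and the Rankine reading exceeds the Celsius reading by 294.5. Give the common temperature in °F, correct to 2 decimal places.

-411.63°F

Let x be the Rankine reading; then the Celsius reading is 5/9·x - 273.15.
(5/9·x - 273.15) - x = -294.5  ⇒  (-4/9)·x = -21.35  ⇒  x = 48.0375°R.
In Celsius: (48.0375 - 491.67) × 5/9 = -246.4625°C.
In Fahrenheit: -246.4625 × 1.8 + 32 = -411.63°F.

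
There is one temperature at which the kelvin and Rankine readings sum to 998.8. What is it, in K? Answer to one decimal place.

356.7 K

Let K be the kelvin reading. The Rankine reading is R = 1.8·K.
Require K + R = 998.8: (2.8)·K = 998.8.
K = (998.8) / (2.8) = 356.7.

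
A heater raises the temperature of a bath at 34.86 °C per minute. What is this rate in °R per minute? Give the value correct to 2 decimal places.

The quantity depends on a temperature interval, so only the ratio of degree sizes applies; the offset between the scales is irrelevant.
A change of 1°C is a change of 1.8°R, so 34.86 × 1.8 = 62.75.

62.75 °R/minute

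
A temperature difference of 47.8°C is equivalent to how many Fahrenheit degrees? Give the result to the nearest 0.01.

86.04°F

Only the scale ratio 1.8 matters for a change in temperature.
47.8 × 1.8 = 86.04.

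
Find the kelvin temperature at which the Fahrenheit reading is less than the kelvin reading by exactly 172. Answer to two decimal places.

Let K be the kelvin reading. The Fahrenheit reading is F = 1.8·K - 459.67.
Require F - K = -172: (0.8)·K - 459.67 = -172.
K = (-172 + 459.67) / (0.8) = 359.59.

359.59 K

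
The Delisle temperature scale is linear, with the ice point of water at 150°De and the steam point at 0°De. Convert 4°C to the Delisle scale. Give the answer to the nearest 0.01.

144.00°De

Linearly onto the Delisle scale: 150 + (4.0000 / 100) × (0 - 150) = 144.00°De.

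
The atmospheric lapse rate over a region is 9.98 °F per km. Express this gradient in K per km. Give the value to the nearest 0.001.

5.544 K/km

Since only a temperature interval is involved, the additive offset between the scales drops out.
A change of 1°F is a change of 5/9 K, so 9.98 × 5/9 = 5.544.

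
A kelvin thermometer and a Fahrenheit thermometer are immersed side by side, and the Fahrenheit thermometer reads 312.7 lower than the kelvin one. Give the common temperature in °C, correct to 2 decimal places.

Let x be the kelvin reading; then the Fahrenheit reading is 1.8·x - 459.67.
(1.8·x - 459.67) - x = -312.7  ⇒  (0.8)·x = 146.97  ⇒  x = 183.7125 K.
In Celsius: 183.7125 - 273.15 = -89.44°C.

-89.44°C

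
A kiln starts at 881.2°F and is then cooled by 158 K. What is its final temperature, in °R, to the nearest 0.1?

1056.5°R

Initial temperature in Celsius: (881.2 - 32) × 5/9 = 471.7778°C.
The 158 K change is an interval; Kelvin and Celsius degrees are the same size, so ΔC = -158°C.
Final Celsius temperature: 471.7778 - 158.0000 = 313.7778°C.
In Rankine: 313.7778 × 1.8 + 491.67 = 1056.5°R.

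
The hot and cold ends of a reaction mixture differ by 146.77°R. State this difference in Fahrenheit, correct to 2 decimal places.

146.77°F

Rankine and Fahrenheit degrees are the same size, so the interval is unchanged: 146.77.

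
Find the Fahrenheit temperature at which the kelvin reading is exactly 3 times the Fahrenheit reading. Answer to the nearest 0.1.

104.5°F

Let F be the Fahrenheit reading. The kelvin reading is K = 5/9·F + 255.372.
Require K = 3·F: 5/9·F + 255.372 = 3·F.
(-22/9)·F = -255.372  ⇒  F = 104.5.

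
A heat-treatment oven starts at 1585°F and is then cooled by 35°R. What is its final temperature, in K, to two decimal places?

1116.48 K

Initial temperature in Celsius: (1585 - 32) × 5/9 = 862.7778°C.
The 35°R change is an interval, so only the factor 5/9 applies: -35 × 5/9 = -19.4444°C.
Final Celsius temperature: 862.7778 - 19.4444 = 843.3333°C.
In kelvin: 843.3333 + 273.15 = 1116.48 K.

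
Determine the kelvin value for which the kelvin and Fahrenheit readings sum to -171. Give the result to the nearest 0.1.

103.1 K

Let K be the kelvin reading. The Fahrenheit reading is F = 1.8·K - 459.67.
Require K + F = -171: (2.8)·K - 459.67 = -171.
K = (-171 + 459.67) / (2.8) = 103.1.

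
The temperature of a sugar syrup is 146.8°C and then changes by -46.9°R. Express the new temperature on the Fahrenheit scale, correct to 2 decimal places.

249.34°F

The 46.9°R change is an interval, so only the factor 5/9 applies: -46.9 × 5/9 = -26.0556°C.
Final Celsius temperature: 146.8000 - 26.0556 = 120.7444°C.
In Fahrenheit: 120.7444 × 1.8 + 32 = 249.34°F.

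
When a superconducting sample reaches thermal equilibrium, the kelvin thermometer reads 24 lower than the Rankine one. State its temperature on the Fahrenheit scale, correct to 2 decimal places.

Let x be the Rankine reading; then the kelvin reading is 5/9·x.
(5/9·x) - x = -24  ⇒  (-4/9)·x = -24  ⇒  x = 54.0000°R.
In Celsius: (54 - 491.67) × 5/9 = -243.1500°C.
In Fahrenheit: -243.1500 × 1.8 + 32 = -405.67°F.

-405.67°F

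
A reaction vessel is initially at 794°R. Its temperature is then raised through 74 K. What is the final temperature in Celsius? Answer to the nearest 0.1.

242.0°C

Initial temperature in Celsius: (794 - 491.67) × 5/9 = 167.9611°C.
The 74 K change is an interval; Kelvin and Celsius degrees are the same size, so ΔC = +74°C.
Final Celsius temperature: 167.9611 + 74.0000 = 241.9611°C.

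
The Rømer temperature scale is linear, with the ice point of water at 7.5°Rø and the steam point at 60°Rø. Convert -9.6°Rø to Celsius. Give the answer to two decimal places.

-32.57°C

Linear interpolation between the fixed points: C = (-9.6 - 7.5) × 100 / (60 - 7.5) = -32.5714°C.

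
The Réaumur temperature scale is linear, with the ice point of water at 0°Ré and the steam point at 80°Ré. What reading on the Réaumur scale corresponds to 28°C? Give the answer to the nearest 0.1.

Linearly onto the Réaumur scale: 0 + (28.0000 / 100) × (80 - 0) = 22.4°Ré.

22.4°Ré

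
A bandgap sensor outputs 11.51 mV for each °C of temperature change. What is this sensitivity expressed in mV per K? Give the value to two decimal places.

11.51 mV per K

The quantity depends on a temperature interval, so only the ratio of degree sizes applies; the offset between the scales is irrelevant.
A change of 1 K is a change of 1°C, so per K the value is 11.51 × 1 = 11.51.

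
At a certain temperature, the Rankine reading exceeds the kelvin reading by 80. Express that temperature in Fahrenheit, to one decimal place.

Let x be the Rankine reading; then the kelvin reading is 5/9·x.
(5/9·x) - x = -80  ⇒  (-4/9)·x = -80  ⇒  x = 180.0000°R.
In Celsius: (180 - 491.67) × 5/9 = -173.1500°C.
In Fahrenheit: -173.1500 × 1.8 + 32 = -279.7°F.

-279.7°F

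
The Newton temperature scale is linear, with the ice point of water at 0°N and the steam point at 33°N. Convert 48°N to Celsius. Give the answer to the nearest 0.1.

145.5°C

Linear interpolation between the fixed points: C = (48 - 0) × 100 / (33 - 0) = 145.4545°C.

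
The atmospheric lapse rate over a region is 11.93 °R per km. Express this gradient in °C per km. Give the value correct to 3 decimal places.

Since only a temperature interval is involved, the additive offset between the scales drops out.
A change of 1°R is a change of 5/9°C, so 11.93 × 5/9 = 6.628.

6.628 °C/km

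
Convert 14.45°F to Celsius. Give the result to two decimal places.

-9.75°C

In Celsius: (14.45 - 32) × 5/9 = -9.7500°C.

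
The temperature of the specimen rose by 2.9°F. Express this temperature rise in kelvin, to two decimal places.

Only the scale ratio 5/9 matters for a change in temperature.
2.9 × 5/9 = 1.61.

1.61 K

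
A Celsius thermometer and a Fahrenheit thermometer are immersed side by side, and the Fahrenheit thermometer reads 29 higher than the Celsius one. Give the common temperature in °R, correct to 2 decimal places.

Let x be the Celsius reading; then the Fahrenheit reading is 1.8·x + 32.
(1.8·x + 32) - x = 29  ⇒  (0.8)·x = -3  ⇒  x = -3.7500°C.
In Rankine: -3.7500 × 1.8 + 491.67 = 484.92°R.

484.92°R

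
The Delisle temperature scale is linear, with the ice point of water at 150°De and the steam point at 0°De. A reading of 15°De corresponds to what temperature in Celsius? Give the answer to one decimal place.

Linear interpolation between the fixed points: C = (15 - 150) × 100 / (0 - 150) = 90.0000°C.

90.0°C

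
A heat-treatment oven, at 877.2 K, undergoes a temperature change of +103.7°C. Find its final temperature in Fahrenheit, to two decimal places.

1305.95°F

Initial temperature in Celsius: 877.2 - 273.15 = 604.0500°C.
Final Celsius temperature: 604.0500 + 103.7000 = 707.7500°C.
In Fahrenheit: 707.7500 × 1.8 + 32 = 1305.95°F.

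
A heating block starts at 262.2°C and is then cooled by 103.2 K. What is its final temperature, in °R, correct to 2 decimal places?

777.87°R

The 103.2 K change is an interval; Kelvin and Celsius degrees are the same size, so ΔC = -103.2°C.
Final Celsius temperature: 262.2000 - 103.2000 = 159.0000°C.
In Rankine: 159.0000 × 1.8 + 491.67 = 777.87°R.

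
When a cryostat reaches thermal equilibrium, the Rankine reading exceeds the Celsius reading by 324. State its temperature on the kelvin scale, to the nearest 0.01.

Let x be the Rankine reading; then the Celsius reading is 5/9·x - 273.15.
(5/9·x - 273.15) - x = -324  ⇒  (-4/9)·x = -50.85  ⇒  x = 114.4125°R.
In Celsius: (114.4125 - 491.67) × 5/9 = -209.5875°C.
In kelvin: -209.5875 + 273.15 = 63.56 K.

63.56 K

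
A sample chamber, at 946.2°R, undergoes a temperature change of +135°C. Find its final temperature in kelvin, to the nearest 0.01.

Initial temperature in Celsius: (946.2 - 491.67) × 5/9 = 252.5167°C.
Final Celsius temperature: 252.5167 + 135.0000 = 387.5167°C.
In kelvin: 387.5167 + 273.15 = 660.67 K.

660.67 K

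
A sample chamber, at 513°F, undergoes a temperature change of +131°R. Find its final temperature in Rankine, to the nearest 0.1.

1103.7°R

Initial temperature in Celsius: (513 - 32) × 5/9 = 267.2222°C.
The 131°R change is an interval, so only the factor 5/9 applies: +131 × 5/9 = +72.7778°C.
Final Celsius temperature: 267.2222 + 72.7778 = 340.0000°C.
In Rankine: 340.0000 × 1.8 + 491.67 = 1103.7°R.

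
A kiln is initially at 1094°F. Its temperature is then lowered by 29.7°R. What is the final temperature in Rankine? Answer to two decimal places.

Initial temperature in Celsius: (1094 - 32) × 5/9 = 590.0000°C.
The 29.7°R change is an interval, so only the factor 5/9 applies: -29.7 × 5/9 = -16.5000°C.
Final Celsius temperature: 590.0000 - 16.5000 = 573.5000°C.
In Rankine: 573.5000 × 1.8 + 491.67 = 1523.97°R.

1523.97°R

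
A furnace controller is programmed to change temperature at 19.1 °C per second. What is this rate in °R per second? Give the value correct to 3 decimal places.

Since only a temperature interval is involved, the additive offset between the scales drops out.
A change of 1°C is a change of 1.8°R, so 19.1 × 1.8 = 34.380.

34.380 °R/second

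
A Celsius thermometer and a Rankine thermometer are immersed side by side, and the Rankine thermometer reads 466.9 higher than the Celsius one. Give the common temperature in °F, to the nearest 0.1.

Let x be the Celsius reading; then the Rankine reading is 1.8·x + 491.67.
(1.8·x + 491.67) - x = 466.9  ⇒  (0.8)·x = -24.77  ⇒  x = -30.9625°C.
In Fahrenheit: -30.9625 × 1.8 + 32 = -23.7°F.

-23.7°F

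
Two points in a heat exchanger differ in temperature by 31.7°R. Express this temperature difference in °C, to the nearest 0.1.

Only the scale ratio 5/9 matters for a change in temperature.
31.7 × 5/9 = 17.6.

17.6°C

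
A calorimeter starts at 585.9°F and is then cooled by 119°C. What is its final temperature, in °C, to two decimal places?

Initial temperature in Celsius: (585.9 - 32) × 5/9 = 307.7222°C.
Final Celsius temperature: 307.7222 - 119.0000 = 188.7222°C.

188.72°C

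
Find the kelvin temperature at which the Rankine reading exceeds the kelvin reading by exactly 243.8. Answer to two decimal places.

Let K be the kelvin reading. The Rankine reading is R = 1.8·K.
Require R - K = 243.8: (0.8)·K = 243.8.
K = (243.8) / (0.8) = 304.75.

304.75 K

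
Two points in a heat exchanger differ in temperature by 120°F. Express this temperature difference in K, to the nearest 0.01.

For a temperature interval the offset drops out; only the factor 5/9 applies.
120 × 5/9 = 66.67.

66.67 K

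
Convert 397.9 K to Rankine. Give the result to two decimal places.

716.22°R

In Celsius: 397.9 - 273.15 = 124.7500°C.
In Rankine: 124.7500 × 1.8 + 491.67 = 716.22°R.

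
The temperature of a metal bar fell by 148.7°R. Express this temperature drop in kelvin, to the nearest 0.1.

An interval of 1°R corresponds to 5/9 K.
148.7 × 5/9 = 82.6.

82.6 K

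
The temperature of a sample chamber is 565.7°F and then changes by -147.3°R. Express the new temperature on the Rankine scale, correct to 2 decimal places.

878.07°R

Initial temperature in Celsius: (565.7 - 32) × 5/9 = 296.5000°C.
The 147.3°R change is an interval, so only the factor 5/9 applies: -147.3 × 5/9 = -81.8333°C.
Final Celsius temperature: 296.5000 - 81.8333 = 214.6667°C.
In Rankine: 214.6667 × 1.8 + 491.67 = 878.07°R.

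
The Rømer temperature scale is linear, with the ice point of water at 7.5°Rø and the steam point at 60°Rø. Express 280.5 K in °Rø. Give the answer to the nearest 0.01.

11.36°Rø

First in Celsius: 280.5 - 273.15 = 7.3500°C.
Linearly onto the Rømer scale: 7.5 + (7.3500 / 100) × (60 - 7.5) = 11.36°Rø.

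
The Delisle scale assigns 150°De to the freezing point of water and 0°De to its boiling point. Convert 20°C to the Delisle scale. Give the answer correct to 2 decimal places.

Linearly onto the Delisle scale: 150 + (20.0000 / 100) × (0 - 150) = 120.00°De.

120.00°De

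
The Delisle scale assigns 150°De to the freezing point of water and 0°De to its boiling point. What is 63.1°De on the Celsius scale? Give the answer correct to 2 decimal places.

57.93°C

Linear interpolation between the fixed points: C = (63.1 - 150) × 100 / (0 - 150) = 57.9333°C.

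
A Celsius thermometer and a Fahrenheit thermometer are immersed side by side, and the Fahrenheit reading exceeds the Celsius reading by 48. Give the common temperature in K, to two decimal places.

293.15 K

Let x be the Celsius reading; then the Fahrenheit reading is 1.8·x + 32.
(1.8·x + 32) - x = 48  ⇒  (0.8)·x = 16  ⇒  x = 20.0000°C.
In kelvin: 20.0000 + 273.15 = 293.15 K.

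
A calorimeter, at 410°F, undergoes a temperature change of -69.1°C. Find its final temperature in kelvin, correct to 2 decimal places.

414.05 K

Initial temperature in Celsius: (410 - 32) × 5/9 = 210.0000°C.
Final Celsius temperature: 210.0000 - 69.1000 = 140.9000°C.
In kelvin: 140.9000 + 273.15 = 414.05 K.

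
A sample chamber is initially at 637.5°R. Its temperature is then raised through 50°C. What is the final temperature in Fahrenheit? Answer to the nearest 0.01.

Initial temperature in Celsius: (637.5 - 491.67) × 5/9 = 81.0167°C.
Final Celsius temperature: 81.0167 + 50.0000 = 131.0167°C.
In Fahrenheit: 131.0167 × 1.8 + 32 = 267.83°F.

267.83°F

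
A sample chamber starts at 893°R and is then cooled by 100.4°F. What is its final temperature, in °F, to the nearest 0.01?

Initial temperature in Celsius: (893 - 491.67) × 5/9 = 222.9611°C.
The 100.4°F change is an interval, so only the factor 5/9 applies: -100.4 × 5/9 = -55.7778°C.
Final Celsius temperature: 222.9611 - 55.7778 = 167.1833°C.
In Fahrenheit: 167.1833 × 1.8 + 32 = 332.93°F.

332.93°F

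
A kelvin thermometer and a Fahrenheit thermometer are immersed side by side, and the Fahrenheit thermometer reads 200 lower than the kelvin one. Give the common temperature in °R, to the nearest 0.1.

584.3°R

Let x be the kelvin reading; then the Fahrenheit reading is 1.8·x - 459.67.
(1.8·x - 459.67) - x = -200  ⇒  (0.8)·x = 259.67  ⇒  x = 324.5875 K.
In Celsius: 324.5875 - 273.15 = 51.4375°C.
In Rankine: 51.4375 × 1.8 + 491.67 = 584.3°R.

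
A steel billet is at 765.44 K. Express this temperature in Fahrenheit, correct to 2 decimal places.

918.12°F

In Celsius: 765.44 - 273.15 = 492.2900°C.
In Fahrenheit: 492.2900 × 1.8 + 32 = 918.12°F.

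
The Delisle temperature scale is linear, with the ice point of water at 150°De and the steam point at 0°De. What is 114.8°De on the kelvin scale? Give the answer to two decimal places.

296.62 K

Linear interpolation between the fixed points: C = (114.8 - 150) × 100 / (0 - 150) = 23.4667°C.
Then 23.4667 + 273.15 = 296.62 K.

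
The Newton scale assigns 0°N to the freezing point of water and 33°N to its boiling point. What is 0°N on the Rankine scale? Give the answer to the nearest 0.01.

491.67°R

Linear interpolation between the fixed points: C = (0 - 0) × 100 / (33 - 0) = 0.0000°C.
Then 0.0000 × 1.8 + 491.67 = 491.67°R.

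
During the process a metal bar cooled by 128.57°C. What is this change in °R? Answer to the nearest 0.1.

231.4°R

For a temperature interval the offset drops out; only the factor 1.8 applies.
128.57 × 1.8 = 231.4.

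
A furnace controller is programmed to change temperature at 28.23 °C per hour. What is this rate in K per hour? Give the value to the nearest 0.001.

28.230 K/hour

Since only a temperature interval is involved, the additive offset between the scales drops out.
A change of 1°C is a change of 1 K, so 28.23 × 1 = 28.230.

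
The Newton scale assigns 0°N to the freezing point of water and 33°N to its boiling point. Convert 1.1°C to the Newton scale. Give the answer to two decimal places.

0.36°N

Linearly onto the Newton scale: 0 + (1.1000 / 100) × (33 - 0) = 0.36°N.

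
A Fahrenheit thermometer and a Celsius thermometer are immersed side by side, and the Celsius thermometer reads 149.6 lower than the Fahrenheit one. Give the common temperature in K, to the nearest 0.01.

Let x be the Fahrenheit reading; then the Celsius reading is 5/9·x - 17.7778.
(5/9·x - 17.7778) - x = -149.6  ⇒  (-4/9)·x = -131.822  ⇒  x = 296.6000°F.
In Celsius: (296.6 - 32) × 5/9 = 147.0000°C.
In kelvin: 147.0000 + 273.15 = 420.15 K.

420.15 K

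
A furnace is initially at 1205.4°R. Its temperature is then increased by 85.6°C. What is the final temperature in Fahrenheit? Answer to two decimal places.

Initial temperature in Celsius: (1205.4 - 491.67) × 5/9 = 396.5167°C.
Final Celsius temperature: 396.5167 + 85.6000 = 482.1167°C.
In Fahrenheit: 482.1167 × 1.8 + 32 = 899.81°F.

899.81°F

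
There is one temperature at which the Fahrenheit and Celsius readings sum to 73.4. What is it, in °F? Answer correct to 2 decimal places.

58.61°F

Let F be the Fahrenheit reading. The Celsius reading is C = 5/9·F - 17.7778.
Require F + C = 73.4: (14/9)·F - 17.7778 = 73.4.
F = (73.4 + 17.7778) / (14/9) = 58.61.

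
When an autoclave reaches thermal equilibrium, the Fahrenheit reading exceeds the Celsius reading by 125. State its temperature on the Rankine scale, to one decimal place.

700.9°R

Let x be the Celsius reading; then the Fahrenheit reading is 1.8·x + 32.
(1.8·x + 32) - x = 125  ⇒  (0.8)·x = 93  ⇒  x = 116.2500°C.
In Rankine: 116.2500 × 1.8 + 491.67 = 700.9°R.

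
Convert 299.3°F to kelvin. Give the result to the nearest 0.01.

In Celsius: (299.3 - 32) × 5/9 = 148.5000°C.
In kelvin: 148.5000 + 273.15 = 421.65 K.

421.65 K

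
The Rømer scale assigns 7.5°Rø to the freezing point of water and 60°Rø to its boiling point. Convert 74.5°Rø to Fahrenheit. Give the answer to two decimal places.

Linear interpolation between the fixed points: C = (74.5 - 7.5) × 100 / (60 - 7.5) = 127.6190°C.
Then 127.6190 × 1.8 + 32 = 261.71°F.

261.71°F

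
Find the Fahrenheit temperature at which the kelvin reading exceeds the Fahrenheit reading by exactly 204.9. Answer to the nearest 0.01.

Let F be the Fahrenheit reading. The kelvin reading is K = 5/9·F + 255.372.
Require K - F = 204.9: (-4/9)·F + 255.372 = 204.9.
F = (204.9 - 255.372) / (-4/9) = 113.56.

113.56°F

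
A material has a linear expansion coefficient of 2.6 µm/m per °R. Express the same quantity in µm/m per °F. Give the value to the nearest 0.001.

2.600 µm/m per °F

The quantity depends on a temperature interval, so only the ratio of degree sizes applies; the offset between the scales is irrelevant.
A change of 1°F is a change of 1°R, so per °F the value is 2.6 × 1 = 2.600.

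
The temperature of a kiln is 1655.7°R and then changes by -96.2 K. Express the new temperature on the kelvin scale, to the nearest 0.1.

823.6 K

Initial temperature in Celsius: (1655.7 - 491.67) × 5/9 = 646.6833°C.
The 96.2 K change is an interval; Kelvin and Celsius degrees are the same size, so ΔC = -96.2°C.
Final Celsius temperature: 646.6833 - 96.2000 = 550.4833°C.
In kelvin: 550.4833 + 273.15 = 823.6 K.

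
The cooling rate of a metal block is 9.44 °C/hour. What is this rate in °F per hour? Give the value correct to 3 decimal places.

16.992 °F/hour

The quantity depends on a temperature interval, so only the ratio of degree sizes applies; the offset between the scales is irrelevant.
A change of 1°C is a change of 1.8°F, so 9.44 × 1.8 = 16.992.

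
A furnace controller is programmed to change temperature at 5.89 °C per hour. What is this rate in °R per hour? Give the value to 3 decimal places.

The quantity depends on a temperature interval, so only the ratio of degree sizes applies; the offset between the scales is irrelevant.
A change of 1°C is a change of 1.8°R, so 5.89 × 1.8 = 10.602.

10.602 °R/hour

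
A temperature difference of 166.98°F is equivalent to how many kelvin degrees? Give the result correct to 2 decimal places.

92.77 K

Only the scale ratio 5/9 matters for a change in temperature.
166.98 × 5/9 = 92.77.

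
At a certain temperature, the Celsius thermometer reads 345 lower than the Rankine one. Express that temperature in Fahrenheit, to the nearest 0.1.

-298.0°F

Let x be the Rankine reading; then the Celsius reading is 5/9·x - 273.15.
(5/9·x - 273.15) - x = -345  ⇒  (-4/9)·x = -71.85  ⇒  x = 161.6625°R.
In Celsius: (161.6625 - 491.67) × 5/9 = -183.3375°C.
In Fahrenheit: -183.3375 × 1.8 + 32 = -298.0°F.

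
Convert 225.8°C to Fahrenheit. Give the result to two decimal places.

438.44°F

In Fahrenheit: 225.8000 × 1.8 + 32 = 438.44°F.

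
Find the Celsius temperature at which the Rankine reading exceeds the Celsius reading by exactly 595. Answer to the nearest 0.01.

129.16°C

Let C be the Celsius reading. The Rankine reading is R = 1.8·C + 491.67.
Require R - C = 595: (0.8)·C + 491.67 = 595.
C = (595 - 491.67) / (0.8) = 129.16.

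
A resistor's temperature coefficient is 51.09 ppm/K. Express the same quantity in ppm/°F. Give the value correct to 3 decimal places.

28.383 ppm/°F

The quantity depends on a temperature interval, so only the ratio of degree sizes applies; the offset between the scales is irrelevant.
A change of 1°F is a change of 5/9 K, so per °F the value is 51.09 × 5/9 = 28.383.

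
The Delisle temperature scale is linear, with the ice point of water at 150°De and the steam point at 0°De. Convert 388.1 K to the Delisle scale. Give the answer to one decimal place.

-22.4°De

First in Celsius: 388.1 - 273.15 = 114.9500°C.
Linearly onto the Delisle scale: 150 + (114.9500 / 100) × (0 - 150) = -22.4°De.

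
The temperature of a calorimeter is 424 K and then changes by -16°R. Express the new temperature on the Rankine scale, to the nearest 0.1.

Initial temperature in Celsius: 424 - 273.15 = 150.8500°C.
The 16°R change is an interval, so only the factor 5/9 applies: -16 × 5/9 = -8.8889°C.
Final Celsius temperature: 150.8500 - 8.8889 = 141.9611°C.
In Rankine: 141.9611 × 1.8 + 491.67 = 747.2°R.

747.2°R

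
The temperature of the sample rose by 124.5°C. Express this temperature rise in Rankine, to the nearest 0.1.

224.1°R

An interval of 1°C corresponds to 1.8°R.
124.5 × 1.8 = 224.1.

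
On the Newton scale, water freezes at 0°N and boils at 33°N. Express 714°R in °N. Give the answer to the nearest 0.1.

40.8°N

First in Celsius: (714 - 491.67) × 5/9 = 123.5167°C.
Linearly onto the Newton scale: 0 + (123.5167 / 100) × (33 - 0) = 40.8°N.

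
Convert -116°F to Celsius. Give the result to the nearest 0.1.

-82.2°C

In Celsius: (-116 - 32) × 5/9 = -82.2222°C.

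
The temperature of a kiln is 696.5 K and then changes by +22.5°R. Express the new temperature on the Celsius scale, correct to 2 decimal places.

435.85°C

Initial temperature in Celsius: 696.5 - 273.15 = 423.3500°C.
The 22.5°R change is an interval, so only the factor 5/9 applies: +22.5 × 5/9 = +12.5000°C.
Final Celsius temperature: 423.3500 + 12.5000 = 435.8500°C.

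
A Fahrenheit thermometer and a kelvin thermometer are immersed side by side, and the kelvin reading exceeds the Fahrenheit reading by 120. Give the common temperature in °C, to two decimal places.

151.44°C

Let x be the Fahrenheit reading; then the kelvin reading is 5/9·x + 255.372.
(5/9·x + 255.372) - x = 120  ⇒  (-4/9)·x = -135.372  ⇒  x = 304.5875°F.
In Celsius: (304.5875 - 32) × 5/9 = 151.44°C.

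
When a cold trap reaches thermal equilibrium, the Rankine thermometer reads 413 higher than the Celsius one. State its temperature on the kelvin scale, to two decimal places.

174.81 K

Let x be the Celsius reading; then the Rankine reading is 1.8·x + 491.67.
(1.8·x + 491.67) - x = 413  ⇒  (0.8)·x = -78.67  ⇒  x = -98.3375°C.
In kelvin: -98.3375 + 273.15 = 174.81 K.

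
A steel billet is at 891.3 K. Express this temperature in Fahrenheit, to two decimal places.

In Celsius: 891.3 - 273.15 = 618.1500°C.
In Fahrenheit: 618.1500 × 1.8 + 32 = 1144.67°F.

1144.67°F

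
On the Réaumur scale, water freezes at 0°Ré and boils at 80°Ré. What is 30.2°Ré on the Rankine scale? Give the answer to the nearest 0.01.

Linear interpolation between the fixed points: C = (30.2 - 0) × 100 / (80 - 0) = 37.7500°C.
Then 37.7500 × 1.8 + 491.67 = 559.62°R.

559.62°R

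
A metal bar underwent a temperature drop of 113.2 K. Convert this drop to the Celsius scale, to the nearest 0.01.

Kelvin and Celsius degrees are the same size, so the interval is unchanged: 113.20.

113.20°C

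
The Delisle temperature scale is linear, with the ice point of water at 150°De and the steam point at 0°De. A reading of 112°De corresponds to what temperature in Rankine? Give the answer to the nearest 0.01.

537.27°R

Linear interpolation between the fixed points: C = (112 - 150) × 100 / (0 - 150) = 25.3333°C.
Then 25.3333 × 1.8 + 491.67 = 537.27°R.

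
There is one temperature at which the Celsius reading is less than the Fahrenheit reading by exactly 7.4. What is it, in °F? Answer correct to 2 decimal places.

-23.35°F

Let F be the Fahrenheit reading. The Celsius reading is C = 5/9·F - 17.7778.
Require C - F = -7.4: (-4/9)·F - 17.7778 = -7.4.
F = (-7.4 + 17.7778) / (-4/9) = -23.35.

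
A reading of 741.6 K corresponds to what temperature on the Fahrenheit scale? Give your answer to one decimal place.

In Celsius: 741.6 - 273.15 = 468.4500°C.
In Fahrenheit: 468.4500 × 1.8 + 32 = 875.2°F.

875.2°F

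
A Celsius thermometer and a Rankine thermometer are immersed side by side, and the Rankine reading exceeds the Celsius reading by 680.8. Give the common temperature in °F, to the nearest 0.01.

Let x be the Celsius reading; then the Rankine reading is 1.8·x + 491.67.
(1.8·x + 491.67) - x = 680.8  ⇒  (0.8)·x = 189.13  ⇒  x = 236.4125°C.
In Fahrenheit: 236.4125 × 1.8 + 32 = 457.54°F.

457.54°F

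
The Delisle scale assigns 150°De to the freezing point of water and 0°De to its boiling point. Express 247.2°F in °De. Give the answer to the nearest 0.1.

First in Celsius: (247.2 - 32) × 5/9 = 119.5556°C.
Linearly onto the Delisle scale: 150 + (119.5556 / 100) × (0 - 150) = -29.3°De.

-29.3°De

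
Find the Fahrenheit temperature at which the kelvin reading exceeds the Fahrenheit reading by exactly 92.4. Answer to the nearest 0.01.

366.69°F

Let F be the Fahrenheit reading. The kelvin reading is K = 5/9·F + 255.372.
Require K - F = 92.4: (-4/9)·F + 255.372 = 92.4.
F = (92.4 - 255.372) / (-4/9) = 366.69.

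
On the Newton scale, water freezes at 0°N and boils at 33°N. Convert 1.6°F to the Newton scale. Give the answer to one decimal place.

First in Celsius: (1.6 - 32) × 5/9 = -16.8889°C.
Linearly onto the Newton scale: 0 + (-16.8889 / 100) × (33 - 0) = -5.6°N.

-5.6°N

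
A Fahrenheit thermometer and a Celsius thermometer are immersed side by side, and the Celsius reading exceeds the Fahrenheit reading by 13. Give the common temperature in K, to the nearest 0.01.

Let x be the Fahrenheit reading; then the Celsius reading is 5/9·x - 17.7778.
(5/9·x - 17.7778) - x = 13  ⇒  (-4/9)·x = 30.7778  ⇒  x = -69.2500°F.
In Celsius: (-69.25 - 32) × 5/9 = -56.2500°C.
In kelvin: -56.2500 + 273.15 = 216.90 K.

216.90 K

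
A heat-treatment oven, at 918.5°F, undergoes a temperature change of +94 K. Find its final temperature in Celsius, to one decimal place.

Initial temperature in Celsius: (918.5 - 32) × 5/9 = 492.5000°C.
The 94 K change is an interval; Kelvin and Celsius degrees are the same size, so ΔC = +94°C.
Final Celsius temperature: 492.5000 + 94.0000 = 586.5000°C.

586.5°C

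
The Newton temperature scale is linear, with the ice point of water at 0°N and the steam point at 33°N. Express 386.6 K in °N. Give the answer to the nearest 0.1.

37.4°N

First in Celsius: 386.6 - 273.15 = 113.4500°C.
Linearly onto the Newton scale: 0 + (113.4500 / 100) × (33 - 0) = 37.4°N.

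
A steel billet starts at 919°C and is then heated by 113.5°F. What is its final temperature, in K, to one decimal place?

1255.2 K

The 113.5°F change is an interval, so only the factor 5/9 applies: +113.5 × 5/9 = +63.0556°C.
Final Celsius temperature: 919.0000 + 63.0556 = 982.0556°C.
In kelvin: 982.0556 + 273.15 = 1255.2 K.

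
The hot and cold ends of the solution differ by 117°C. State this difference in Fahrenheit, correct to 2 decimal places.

An interval of 1°C corresponds to 1.8°F.
117 × 1.8 = 210.60.

210.60°F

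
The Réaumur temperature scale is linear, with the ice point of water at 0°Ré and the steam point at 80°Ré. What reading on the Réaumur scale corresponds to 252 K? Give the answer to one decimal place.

First in Celsius: 252 - 273.15 = -21.1500°C.
Linearly onto the Réaumur scale: 0 + (-21.1500 / 100) × (80 - 0) = -16.9°Ré.

-16.9°Ré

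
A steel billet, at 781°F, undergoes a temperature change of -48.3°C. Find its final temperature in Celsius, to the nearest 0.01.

Initial temperature in Celsius: (781 - 32) × 5/9 = 416.1111°C.
Final Celsius temperature: 416.1111 - 48.3000 = 367.8111°C.

367.81°C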